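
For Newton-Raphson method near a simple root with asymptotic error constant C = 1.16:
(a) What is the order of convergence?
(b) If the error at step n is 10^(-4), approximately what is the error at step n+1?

(a) Newton-Raphson has quadratic (order 2) convergence near simple roots.
    This means |e_{n+1}| ≈ C|e_n|².

(b) With |e_n| = 10^(-4) and C = 1.16:
    |e_{n+1}| ≈ 1.16 × (10^(-4))² = 1.16 × 10^(-8)

(a) 2 (quadratic); (b) |e_{n+1}| ≈ 1.160e-08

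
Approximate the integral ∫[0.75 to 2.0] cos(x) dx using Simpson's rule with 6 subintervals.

f(x) = cos(x)
a = 0.75, b = 2.0, n = 6
h = (b - a)/n = 0.208333

Simpson's rule: (h/3)[f(x₀) + 4f(x₁) + 2f(x₂) + ... + f(xₙ)]

x_0 = 0.7500, f(x_0) = 0.731689, coefficient = 1
x_1 = 0.9583, f(x_1) = 0.574885, coefficient = 4
x_2 = 1.1667, f(x_2) = 0.393219, coefficient = 2
x_3 = 1.3750, f(x_3) = 0.194548, coefficient = 4
x_4 = 1.5833, f(x_4) = -0.012537, coefficient = 2
x_5 = 1.7917, f(x_5) = -0.219079, coefficient = 4
x_6 = 2.0000, f(x_6) = -0.416147, coefficient = 1

I ≈ (0.208333/3) × 3.278319 = 0.227661
Exact value: 0.227659
Error: 0.000002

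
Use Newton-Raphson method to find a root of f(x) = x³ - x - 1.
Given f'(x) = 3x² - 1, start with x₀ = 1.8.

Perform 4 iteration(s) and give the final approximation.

f(x) = x³ - x - 1
f'(x) = 3x² - 1
x₀ = 1.8

Newton-Raphson formula: x_{n+1} = x_n - f(x_n)/f'(x_n)

Iteration 1:
  f(1.800000) = 3.032000
  f'(1.800000) = 8.720000
  x_1 = 1.800000 - 3.032000/8.720000 = 1.452294
Iteration 2:
  f(1.452294) = 0.610821
  f'(1.452294) = 5.327470
  x_2 = 1.452294 - 0.610821/5.327470 = 1.337639
Iteration 3:
  f(1.337639) = 0.055767
  f'(1.337639) = 4.367831
  x_3 = 1.337639 - 0.055767/4.367831 = 1.324871
Iteration 4:
  f(1.324871) = 0.000652
  f'(1.324871) = 4.265848
  x_4 = 1.324871 - 0.000652/4.265848 = 1.324718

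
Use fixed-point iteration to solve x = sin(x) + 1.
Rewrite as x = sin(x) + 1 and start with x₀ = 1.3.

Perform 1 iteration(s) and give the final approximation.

Equation: x = sin(x) + 1
Fixed-point form: x = sin(x) + 1
x₀ = 1.3

x_1 = g(1.300000) = 1.963558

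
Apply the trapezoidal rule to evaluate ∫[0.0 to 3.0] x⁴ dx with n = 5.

f(x) = x⁴
a = 0.0, b = 3.0, n = 5
h = (b - a)/n = 0.600000

Trapezoidal rule: (h/2)[f(x₀) + 2f(x₁) + 2f(x₂) + ... + f(xₙ)]

x_0 = 0.0000, f(x_0) = 0.000000, coefficient = 1
x_1 = 0.6000, f(x_1) = 0.129600, coefficient = 2
x_2 = 1.2000, f(x_2) = 2.073600, coefficient = 2
x_3 = 1.8000, f(x_3) = 10.497600, coefficient = 2
x_4 = 2.4000, f(x_4) = 33.177600, coefficient = 2
x_5 = 3.0000, f(x_5) = 81.000000, coefficient = 1

I ≈ (0.600000/2) × 172.756800 = 51.827040
Exact value: 48.600000
Error: 3.227040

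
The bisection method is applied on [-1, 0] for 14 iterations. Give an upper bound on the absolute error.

Bisection error bound: |error| ≤ (b-a)/2^n
|error| ≤ (0 - (-1))/2^14 = 1/2^14
|error| ≤ 0.0000610352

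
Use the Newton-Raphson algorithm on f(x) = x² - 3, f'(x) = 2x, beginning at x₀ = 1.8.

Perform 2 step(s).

f(x) = x² - 3
f'(x) = 2x
x₀ = 1.8

Newton-Raphson formula: x_{n+1} = x_n - f(x_n)/f'(x_n)

Iteration 1:
  f(1.800000) = 0.240000
  f'(1.800000) = 3.600000
  x_1 = 1.800000 - 0.240000/3.600000 = 1.733333
Iteration 2:
  f(1.733333) = 0.004444
  f'(1.733333) = 3.466667
  x_2 = 1.733333 - 0.004444/3.466667 = 1.732051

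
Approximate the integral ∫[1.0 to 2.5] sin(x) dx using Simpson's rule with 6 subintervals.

f(x) = sin(x)
a = 1.0, b = 2.5, n = 6
h = (b - a)/n = 0.250000

Simpson's rule: (h/3)[f(x₀) + 4f(x₁) + 2f(x₂) + ... + f(xₙ)]

x_0 = 1.0000, f(x_0) = 0.841471, coefficient = 1
x_1 = 1.2500, f(x_1) = 0.948985, coefficient = 4
x_2 = 1.5000, f(x_2) = 0.997495, coefficient = 2
x_3 = 1.7500, f(x_3) = 0.983986, coefficient = 4
x_4 = 2.0000, f(x_4) = 0.909297, coefficient = 2
x_5 = 2.2500, f(x_5) = 0.778073, coefficient = 4
x_6 = 2.5000, f(x_6) = 0.598472, coefficient = 1

I ≈ (0.250000/3) × 16.097703 = 1.341475
Exact value: 1.341446
Error: 0.000029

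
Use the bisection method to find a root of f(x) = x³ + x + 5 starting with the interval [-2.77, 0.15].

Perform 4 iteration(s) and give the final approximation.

f(x) = x³ + x + 5
Initial interval: [-2.77, 0.15]

Iteration 1:
  c_1 = (-2.770000 + 0.150000)/2 = -1.310000
  f(c_1) = f(-1.310000) = 1.441909
  f(a) × f(c) < 0, new interval: [-2.770000, -1.310000]
Iteration 2:
  c_2 = (-2.770000 + (-1.310000))/2 = -2.040000
  f(c_2) = f(-2.040000) = -5.529664
  f(a) × f(c) ≥ 0, new interval: [-2.040000, -1.310000]
Iteration 3:
  c_3 = (-2.040000 + (-1.310000))/2 = -1.675000
  f(c_3) = f(-1.675000) = -1.374422
  f(a) × f(c) ≥ 0, new interval: [-1.675000, -1.310000]
Iteration 4:
  c_4 = (-1.675000 + (-1.310000))/2 = -1.492500
  f(c_4) = f(-1.492500) = 0.182872
  f(a) × f(c) < 0, new interval: [-1.675000, -1.492500]

After 4 iteration(s), the approximation is c_4 = -1.492500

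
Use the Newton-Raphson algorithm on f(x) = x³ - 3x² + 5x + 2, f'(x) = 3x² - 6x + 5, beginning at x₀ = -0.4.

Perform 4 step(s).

f(x) = x³ - 3x² + 5x + 2
f'(x) = 3x² - 6x + 5
x₀ = -0.4

Newton-Raphson formula: x_{n+1} = x_n - f(x_n)/f'(x_n)

Iteration 1:
  f(-0.400000) = -0.544000
  f'(-0.400000) = 7.880000
  x_1 = -0.400000 - (-0.544000)/7.880000 = -0.330964
Iteration 2:
  f(-0.330964) = -0.019688
  f'(-0.330964) = 7.314399
  x_2 = -0.330964 - (-0.019688)/7.314399 = -0.328273
Iteration 3:
  f(-0.328273) = -0.000029
  f'(-0.328273) = 7.292926
  x_3 = -0.328273 - (-0.000029)/7.292926 = -0.328269
Iteration 4:
  f(-0.328269) = 0.000000
  f'(-0.328269) = 7.292894
  x_4 = -0.328269 - 0.000000/7.292894 = -0.328269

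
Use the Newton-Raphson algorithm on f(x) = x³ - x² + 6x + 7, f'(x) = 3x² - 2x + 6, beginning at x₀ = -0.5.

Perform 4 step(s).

f(x) = x³ - x² + 6x + 7
f'(x) = 3x² - 2x + 6
x₀ = -0.5

Newton-Raphson formula: x_{n+1} = x_n - f(x_n)/f'(x_n)

Iteration 1:
  f(-0.500000) = 3.625000
  f'(-0.500000) = 7.750000
  x_1 = -0.500000 - 3.625000/7.750000 = -0.967742
Iteration 2:
  f(-0.967742) = -0.649290
  f'(-0.967742) = 10.745057
  x_2 = -0.967742 - (-0.649290)/10.745057 = -0.907315
Iteration 3:
  f(-0.907315) = -0.014032
  f'(-0.907315) = 10.284292
  x_3 = -0.907315 - (-0.014032)/10.284292 = -0.905951
Iteration 4:
  f(-0.905951) = -0.000007
  f'(-0.905951) = 10.274141
  x_4 = -0.905951 - (-0.000007)/10.274141 = -0.905950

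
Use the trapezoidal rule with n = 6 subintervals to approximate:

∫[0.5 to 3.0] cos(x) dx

f(x) = cos(x)
a = 0.5, b = 3.0, n = 6
h = (b - a)/n = 0.416667

Trapezoidal rule: (h/2)[f(x₀) + 2f(x₁) + 2f(x₂) + ... + f(xₙ)]

x_0 = 0.5000, f(x_0) = 0.877583, coefficient = 1
x_1 = 0.9167, f(x_1) = 0.608469, coefficient = 2
x_2 = 1.3333, f(x_2) = 0.235238, coefficient = 2
x_3 = 1.7500, f(x_3) = -0.178246, coefficient = 2
x_4 = 2.1667, f(x_4) = -0.561229, coefficient = 2
x_5 = 2.5833, f(x_5) = -0.848178, coefficient = 2
x_6 = 3.0000, f(x_6) = -0.989992, coefficient = 1

I ≈ (0.416667/2) × -1.600305 = -0.333397
Exact value: -0.338306
Error: 0.004909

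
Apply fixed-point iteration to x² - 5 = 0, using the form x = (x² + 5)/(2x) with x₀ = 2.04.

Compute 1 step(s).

Equation: x² - 5 = 0
Fixed-point form: x = (x² + 5)/(2x)
x₀ = 2.04

x_1 = g(2.040000) = 2.245490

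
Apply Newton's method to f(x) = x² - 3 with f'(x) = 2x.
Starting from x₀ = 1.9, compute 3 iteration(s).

f(x) = x² - 3
f'(x) = 2x
x₀ = 1.9

Newton-Raphson formula: x_{n+1} = x_n - f(x_n)/f'(x_n)

Iteration 1:
  f(1.900000) = 0.610000
  f'(1.900000) = 3.800000
  x_1 = 1.900000 - 0.610000/3.800000 = 1.739474
Iteration 2:
  f(1.739474) = 0.025769
  f'(1.739474) = 3.478947
  x_2 = 1.739474 - 0.025769/3.478947 = 1.732067
Iteration 3:
  f(1.732067) = 0.000055
  f'(1.732067) = 3.464133
  x_3 = 1.732067 - 0.000055/3.464133 = 1.732051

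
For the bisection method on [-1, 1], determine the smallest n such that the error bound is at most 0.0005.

We need (b-a)/2^n ≤ 0.0005
(1 - (-1))/2^n ≤ 0.0005
2/2^n ≤ 0.0005
2^n ≥ 4000
n ≥ log₂(4000) = 11.97
n ≥ 12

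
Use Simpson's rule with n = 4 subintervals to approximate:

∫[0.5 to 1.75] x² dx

f(x) = x²
a = 0.5, b = 1.75, n = 4
h = (b - a)/n = 0.312500

Simpson's rule: (h/3)[f(x₀) + 4f(x₁) + 2f(x₂) + ... + f(xₙ)]

x_0 = 0.5000, f(x_0) = 0.250000, coefficient = 1
x_1 = 0.8125, f(x_1) = 0.660156, coefficient = 4
x_2 = 1.1250, f(x_2) = 1.265625, coefficient = 2
x_3 = 1.4375, f(x_3) = 2.066406, coefficient = 4
x_4 = 1.7500, f(x_4) = 3.062500, coefficient = 1

I ≈ (0.312500/3) × 16.750000 = 1.744792
Exact value: 1.744792
Error: 0.000000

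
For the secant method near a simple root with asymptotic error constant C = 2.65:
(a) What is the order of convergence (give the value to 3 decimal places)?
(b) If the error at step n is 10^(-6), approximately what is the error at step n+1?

(a) Secant method has superlinear convergence with order φ = (1+√5)/2 ≈ 1.618.
    This means |e_{n+1}| ≈ C|e_n|^1.618.

(b) With |e_n| = 10^(-6) and C = 2.65:
    |e_{n+1}| ≈ 2.65 × (10^(-6))^1.618 = 2.65 × 10^(-9.71)

(a) ≈ 1.618 (golden ratio); (b) |e_{n+1}| ≈ 5.189e-10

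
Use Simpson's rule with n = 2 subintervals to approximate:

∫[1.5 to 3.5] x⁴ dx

f(x) = x⁴
a = 1.5, b = 3.5, n = 2
h = (b - a)/n = 1.000000

Simpson's rule: (h/3)[f(x₀) + 4f(x₁) + 2f(x₂) + ... + f(xₙ)]

x_0 = 1.5000, f(x_0) = 5.062500, coefficient = 1
x_1 = 2.5000, f(x_1) = 39.062500, coefficient = 4
x_2 = 3.5000, f(x_2) = 150.062500, coefficient = 1

I ≈ (1.000000/3) × 311.375000 = 103.791667
Exact value: 103.525000
Error: 0.266667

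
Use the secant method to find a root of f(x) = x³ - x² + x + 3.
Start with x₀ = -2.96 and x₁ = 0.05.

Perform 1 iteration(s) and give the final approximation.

f(x) = x³ - x² + x + 3
x₀ = -2.96, x₁ = 0.05

Secant formula: x_{n+1} = x_n - f(x_n)(x_n - x_{n-1})/(f(x_n) - f(x_{n-1}))

Iteration 1:
  f(-2.960000) = -34.655936
  f(0.050000) = 3.047625
  x_2 = 0.050000 - 3.047625×(0.050000 - (-2.960000))/(3.047625 - (-34.655936))
       = -0.193302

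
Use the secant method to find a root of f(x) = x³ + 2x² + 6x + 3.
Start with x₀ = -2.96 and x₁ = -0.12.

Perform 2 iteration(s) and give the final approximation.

f(x) = x³ + 2x² + 6x + 3
x₀ = -2.96, x₁ = -0.12

Secant formula: x_{n+1} = x_n - f(x_n)(x_n - x_{n-1})/(f(x_n) - f(x_{n-1}))

Iteration 1:
  f(-2.960000) = -23.171136
  f(-0.120000) = 2.307072
  x_2 = -0.120000 - 2.307072×(-0.120000 - (-2.960000))/(2.307072 - (-23.171136))
       = -0.377164
Iteration 2:
  f(-0.120000) = 2.307072
  f(-0.377164) = 0.967868
  x_3 = -0.377164 - 0.967868×(-0.377164 - (-0.120000))/(0.967868 - 2.307072)
       = -0.563022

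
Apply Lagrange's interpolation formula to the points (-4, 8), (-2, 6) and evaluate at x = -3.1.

Lagrange interpolation formula:
P(x) = Σ yᵢ × Lᵢ(x)
where Lᵢ(x) = Π_{j≠i} (x - xⱼ)/(xᵢ - xⱼ)

L_0(-3.1) = (-3.1 - (-2))/(-4 - (-2)) = 0.550000
L_1(-3.1) = (-3.1 - (-4))/(-2 - (-4)) = 0.450000

P(-3.1) = 8×L_0(-3.1) + 6×L_1(-3.1)
P(-3.1) = 7.100000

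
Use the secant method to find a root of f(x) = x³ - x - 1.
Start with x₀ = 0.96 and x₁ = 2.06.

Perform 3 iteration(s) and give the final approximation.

f(x) = x³ - x - 1
x₀ = 0.96, x₁ = 2.06

Secant formula: x_{n+1} = x_n - f(x_n)(x_n - x_{n-1})/(f(x_n) - f(x_{n-1}))

Iteration 1:
  f(0.960000) = -1.075264
  f(2.060000) = 5.681816
  x_2 = 2.060000 - 5.681816×(2.060000 - 0.960000)/(5.681816 - (-1.075264))
       = 1.135045
Iteration 2:
  f(2.060000) = 5.681816
  f(1.135045) = -0.672737
  x_3 = 1.135045 - (-0.672737)×(1.135045 - 2.060000)/(-0.672737 - 5.681816)
       = 1.232967
Iteration 3:
  f(1.135045) = -0.672737
  f(1.232967) = -0.358602
  x_4 = 1.232967 - (-0.358602)×(1.232967 - 1.135045)/(-0.358602 - (-0.672737))
       = 1.344750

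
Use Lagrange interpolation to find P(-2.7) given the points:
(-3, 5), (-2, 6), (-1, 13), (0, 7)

Lagrange interpolation formula:
P(x) = Σ yᵢ × Lᵢ(x)
where Lᵢ(x) = Π_{j≠i} (x - xⱼ)/(xᵢ - xⱼ)

L_0(-2.7) = (-2.7 - (-2))/(-3 - (-2)) × (-2.7 - (-1))/(-3 - (-1)) × (-2.7 - 0)/(-3 - 0) = 0.535500
L_1(-2.7) = (-2.7 - (-3))/(-2 - (-3)) × (-2.7 - (-1))/(-2 - (-1)) × (-2.7 - 0)/(-2 - 0) = 0.688500
L_2(-2.7) = (-2.7 - (-3))/(-1 - (-3)) × (-2.7 - (-2))/(-1 - (-2)) × (-2.7 - 0)/(-1 - 0) = -0.283500
L_3(-2.7) = (-2.7 - (-3))/(0 - (-3)) × (-2.7 - (-2))/(0 - (-2)) × (-2.7 - (-1))/(0 - (-1)) = 0.059500

P(-2.7) = 5×L_0(-2.7) + 6×L_1(-2.7) + 13×L_2(-2.7) + 7×L_3(-2.7)
P(-2.7) = 3.539500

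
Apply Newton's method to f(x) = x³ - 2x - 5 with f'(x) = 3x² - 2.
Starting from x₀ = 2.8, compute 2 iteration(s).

f(x) = x³ - 2x - 5
f'(x) = 3x² - 2
x₀ = 2.8

Newton-Raphson formula: x_{n+1} = x_n - f(x_n)/f'(x_n)

Iteration 1:
  f(2.800000) = 11.352000
  f'(2.800000) = 21.520000
  x_1 = 2.800000 - 11.352000/21.520000 = 2.272491
Iteration 2:
  f(2.272491) = 2.190647
  f'(2.272491) = 13.492642
  x_2 = 2.272491 - 2.190647/13.492642 = 2.110132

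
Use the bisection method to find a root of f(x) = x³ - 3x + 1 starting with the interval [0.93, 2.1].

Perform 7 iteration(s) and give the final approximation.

f(x) = x³ - 3x + 1
Initial interval: [0.93, 2.1]

Iteration 1:
  c_1 = (0.930000 + 2.100000)/2 = 1.515000
  f(c_1) = f(1.515000) = -0.067734
  f(a) × f(c) ≥ 0, new interval: [1.515000, 2.100000]
Iteration 2:
  c_2 = (1.515000 + 2.100000)/2 = 1.807500
  f(c_2) = f(1.807500) = 1.482704
  f(a) × f(c) < 0, new interval: [1.515000, 1.807500]
Iteration 3:
  c_3 = (1.515000 + 1.807500)/2 = 1.661250
  f(c_3) = f(1.661250) = 0.600887
  f(a) × f(c) < 0, new interval: [1.515000, 1.661250]
Iteration 4:
  c_4 = (1.515000 + 1.661250)/2 = 1.588125
  f(c_4) = f(1.588125) = 0.241100
  f(a) × f(c) < 0, new interval: [1.515000, 1.588125]
Iteration 5:
  c_5 = (1.515000 + 1.588125)/2 = 1.551563
  f(c_5) = f(1.551563) = 0.080461
  f(a) × f(c) < 0, new interval: [1.515000, 1.551563]
Iteration 6:
  c_6 = (1.515000 + 1.551563)/2 = 1.533281
  f(c_6) = f(1.533281) = 0.004826
  f(a) × f(c) < 0, new interval: [1.515000, 1.533281]
Iteration 7:
  c_7 = (1.515000 + 1.533281)/2 = 1.524141
  f(c_7) = f(1.524141) = -0.031836
  f(a) × f(c) ≥ 0, new interval: [1.524141, 1.533281]

After 7 iteration(s), the approximation is c_7 = 1.524141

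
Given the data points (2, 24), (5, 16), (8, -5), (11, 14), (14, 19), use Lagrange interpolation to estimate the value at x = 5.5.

Lagrange interpolation formula:
P(x) = Σ yᵢ × Lᵢ(x)
where Lᵢ(x) = Π_{j≠i} (x - xⱼ)/(xᵢ - xⱼ)

L_0(5.5) = (5.5 - 5)/(2 - 5) × (5.5 - 8)/(2 - 8) × (5.5 - 11)/(2 - 11) × (5.5 - 14)/(2 - 14) = -0.030060
L_1(5.5) = (5.5 - 2)/(5 - 2) × (5.5 - 8)/(5 - 8) × (5.5 - 11)/(5 - 11) × (5.5 - 14)/(5 - 14) = 0.841692
L_2(5.5) = (5.5 - 2)/(8 - 2) × (5.5 - 5)/(8 - 5) × (5.5 - 11)/(8 - 11) × (5.5 - 14)/(8 - 14) = 0.252508
L_3(5.5) = (5.5 - 2)/(11 - 2) × (5.5 - 5)/(11 - 5) × (5.5 - 8)/(11 - 8) × (5.5 - 14)/(11 - 14) = -0.076517
L_4(5.5) = (5.5 - 2)/(14 - 2) × (5.5 - 5)/(14 - 5) × (5.5 - 8)/(14 - 8) × (5.5 - 11)/(14 - 11) = 0.012378

P(5.5) = 24×L_0(5.5) + 16×L_1(5.5) + (-5)×L_2(5.5) + 14×L_3(5.5) + 19×L_4(5.5)
P(5.5) = 10.647023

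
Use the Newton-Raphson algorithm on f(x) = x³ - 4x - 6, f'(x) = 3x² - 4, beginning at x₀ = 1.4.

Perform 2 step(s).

f(x) = x³ - 4x - 6
f'(x) = 3x² - 4
x₀ = 1.4

Newton-Raphson formula: x_{n+1} = x_n - f(x_n)/f'(x_n)

Iteration 1:
  f(1.400000) = -8.856000
  f'(1.400000) = 1.880000
  x_1 = 1.400000 - (-8.856000)/1.880000 = 6.110638
Iteration 2:
  f(6.110638) = 197.728072
  f'(6.110638) = 108.019701
  x_2 = 6.110638 - 197.728072/108.019701 = 4.280157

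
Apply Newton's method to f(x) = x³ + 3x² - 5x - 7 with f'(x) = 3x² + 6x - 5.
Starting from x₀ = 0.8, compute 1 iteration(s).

f(x) = x³ + 3x² - 5x - 7
f'(x) = 3x² + 6x - 5
x₀ = 0.8

Newton-Raphson formula: x_{n+1} = x_n - f(x_n)/f'(x_n)

Iteration 1:
  f(0.800000) = -8.568000
  f'(0.800000) = 1.720000
  x_1 = 0.800000 - (-8.568000)/1.720000 = 5.781395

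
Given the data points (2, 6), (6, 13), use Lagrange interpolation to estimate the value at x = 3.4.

Lagrange interpolation formula:
P(x) = Σ yᵢ × Lᵢ(x)
where Lᵢ(x) = Π_{j≠i} (x - xⱼ)/(xᵢ - xⱼ)

L_0(3.4) = (3.4 - 6)/(2 - 6) = 0.650000
L_1(3.4) = (3.4 - 2)/(6 - 2) = 0.350000

P(3.4) = 6×L_0(3.4) + 13×L_1(3.4)
P(3.4) = 8.450000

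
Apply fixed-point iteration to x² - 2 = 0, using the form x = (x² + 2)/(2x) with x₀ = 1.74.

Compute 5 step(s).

Equation: x² - 2 = 0
Fixed-point form: x = (x² + 2)/(2x)
x₀ = 1.74

x_1 = g(1.740000) = 1.444713
x_2 = g(1.444713) = 1.414535
x_3 = g(1.414535) = 1.414214
x_4 = g(1.414214) = 1.414214
x_5 = g(1.414214) = 1.414214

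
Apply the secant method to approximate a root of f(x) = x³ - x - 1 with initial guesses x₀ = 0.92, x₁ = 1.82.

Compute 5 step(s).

f(x) = x³ - x - 1
x₀ = 0.92, x₁ = 1.82

Secant formula: x_{n+1} = x_n - f(x_n)(x_n - x_{n-1})/(f(x_n) - f(x_{n-1}))

Iteration 1:
  f(0.920000) = -1.141312
  f(1.820000) = 3.208568
  x_2 = 1.820000 - 3.208568×(1.820000 - 0.920000)/(3.208568 - (-1.141312))
       = 1.156140
Iteration 2:
  f(1.820000) = 3.208568
  f(1.156140) = -0.610774
  x_3 = 1.156140 - (-0.610774)×(1.156140 - 1.820000)/(-0.610774 - 3.208568)
       = 1.262302
Iteration 3:
  f(1.156140) = -0.610774
  f(1.262302) = -0.250942
  x_4 = 1.262302 - (-0.250942)×(1.262302 - 1.156140)/(-0.250942 - (-0.610774))
       = 1.336338
Iteration 4:
  f(1.262302) = -0.250942
  f(1.336338) = 0.050093
  x_5 = 1.336338 - 0.050093×(1.336338 - 1.262302)/(0.050093 - (-0.250942))
       = 1.324018
Iteration 5:
  f(1.336338) = 0.050093
  f(1.324018) = -0.002983
  x_6 = 1.324018 - (-0.002983)×(1.324018 - 1.336338)/(-0.002983 - 0.050093)
       = 1.324710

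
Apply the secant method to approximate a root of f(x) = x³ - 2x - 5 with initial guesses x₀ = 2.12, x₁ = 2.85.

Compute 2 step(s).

f(x) = x³ - 2x - 5
x₀ = 2.12, x₁ = 2.85

Secant formula: x_{n+1} = x_n - f(x_n)(x_n - x_{n-1})/(f(x_n) - f(x_{n-1}))

Iteration 1:
  f(2.120000) = 0.288128
  f(2.850000) = 12.449125
  x_2 = 2.850000 - 12.449125×(2.850000 - 2.120000)/(12.449125 - 0.288128)
       = 2.102704
Iteration 2:
  f(2.850000) = 12.449125
  f(2.102704) = 0.091415
  x_3 = 2.102704 - 0.091415×(2.102704 - 2.850000)/(0.091415 - 12.449125)
       = 2.097176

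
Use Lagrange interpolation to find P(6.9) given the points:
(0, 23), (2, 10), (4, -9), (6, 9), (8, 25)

Lagrange interpolation formula:
P(x) = Σ yᵢ × Lᵢ(x)
where Lᵢ(x) = Π_{j≠i} (x - xⱼ)/(xᵢ - xⱼ)

L_0(6.9) = (6.9 - 2)/(0 - 2) × (6.9 - 4)/(0 - 4) × (6.9 - 6)/(0 - 6) × (6.9 - 8)/(0 - 8) = -0.036635
L_1(6.9) = (6.9 - 0)/(2 - 0) × (6.9 - 4)/(2 - 4) × (6.9 - 6)/(2 - 6) × (6.9 - 8)/(2 - 8) = 0.206353
L_2(6.9) = (6.9 - 0)/(4 - 0) × (6.9 - 2)/(4 - 2) × (6.9 - 6)/(4 - 6) × (6.9 - 8)/(4 - 8) = -0.522998
L_3(6.9) = (6.9 - 0)/(6 - 0) × (6.9 - 2)/(6 - 2) × (6.9 - 4)/(6 - 4) × (6.9 - 8)/(6 - 8) = 1.123478
L_4(6.9) = (6.9 - 0)/(8 - 0) × (6.9 - 2)/(8 - 2) × (6.9 - 4)/(8 - 4) × (6.9 - 6)/(8 - 6) = 0.229802

P(6.9) = 23×L_0(6.9) + 10×L_1(6.9) + (-9)×L_2(6.9) + 9×L_3(6.9) + 25×L_4(6.9)
P(6.9) = 21.784270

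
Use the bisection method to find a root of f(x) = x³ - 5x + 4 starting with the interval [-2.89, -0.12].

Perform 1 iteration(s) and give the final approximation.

f(x) = x³ - 5x + 4
Initial interval: [-2.89, -0.12]

Iteration 1:
  c_1 = (-2.890000 + (-0.120000))/2 = -1.505000
  f(c_1) = f(-1.505000) = 8.116137
  f(a) × f(c) < 0, new interval: [-2.890000, -1.505000]

After 1 iteration(s), the approximation is c_1 = -1.505000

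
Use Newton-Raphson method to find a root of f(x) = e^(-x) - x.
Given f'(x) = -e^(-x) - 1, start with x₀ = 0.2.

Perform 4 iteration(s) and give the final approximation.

f(x) = e^(-x) - x
f'(x) = -e^(-x) - 1
x₀ = 0.2

Newton-Raphson formula: x_{n+1} = x_n - f(x_n)/f'(x_n)

Iteration 1:
  f(0.200000) = 0.618731
  f'(0.200000) = -1.818731
  x_1 = 0.200000 - 0.618731/(-1.818731) = 0.540199
Iteration 2:
  f(0.540199) = 0.042433
  f'(0.540199) = -1.582632
  x_2 = 0.540199 - 0.042433/(-1.582632) = 0.567011
Iteration 3:
  f(0.567011) = 0.000208
  f'(0.567011) = -1.567218
  x_3 = 0.567011 - 0.000208/(-1.567218) = 0.567143
Iteration 4:
  f(0.567143) = 0.000000
  f'(0.567143) = -1.567143
  x_4 = 0.567143 - 0.000000/(-1.567143) = 0.567143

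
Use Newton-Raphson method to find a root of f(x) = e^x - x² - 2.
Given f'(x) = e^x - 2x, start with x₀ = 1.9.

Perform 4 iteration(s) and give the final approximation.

f(x) = e^x - x² - 2
f'(x) = e^x - 2x
x₀ = 1.9

Newton-Raphson formula: x_{n+1} = x_n - f(x_n)/f'(x_n)

Iteration 1:
  f(1.900000) = 1.075894
  f'(1.900000) = 2.885894
  x_1 = 1.900000 - 1.075894/2.885894 = 1.527189
Iteration 2:
  f(1.527189) = 0.272906
  f'(1.527189) = 1.550834
  x_2 = 1.527189 - 0.272906/1.550834 = 1.351215
Iteration 3:
  f(1.351215) = 0.036333
  f'(1.351215) = 1.159684
  x_3 = 1.351215 - 0.036333/1.159684 = 1.319885
Iteration 4:
  f(1.319885) = 0.000894
  f'(1.319885) = 1.103221
  x_4 = 1.319885 - 0.000894/1.103221 = 1.319074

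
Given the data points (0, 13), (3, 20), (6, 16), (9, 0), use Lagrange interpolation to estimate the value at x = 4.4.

Lagrange interpolation formula:
P(x) = Σ yᵢ × Lᵢ(x)
where Lᵢ(x) = Π_{j≠i} (x - xⱼ)/(xᵢ - xⱼ)

L_0(4.4) = (4.4 - 3)/(0 - 3) × (4.4 - 6)/(0 - 6) × (4.4 - 9)/(0 - 9) = -0.063605
L_1(4.4) = (4.4 - 0)/(3 - 0) × (4.4 - 6)/(3 - 6) × (4.4 - 9)/(3 - 9) = 0.599704
L_2(4.4) = (4.4 - 0)/(6 - 0) × (4.4 - 3)/(6 - 3) × (4.4 - 9)/(6 - 9) = 0.524741
L_3(4.4) = (4.4 - 0)/(9 - 0) × (4.4 - 3)/(9 - 3) × (4.4 - 6)/(9 - 6) = -0.060840

P(4.4) = 13×L_0(4.4) + 20×L_1(4.4) + 16×L_2(4.4) + 0×L_3(4.4)
P(4.4) = 19.563062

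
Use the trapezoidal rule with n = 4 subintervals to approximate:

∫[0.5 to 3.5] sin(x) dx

f(x) = sin(x)
a = 0.5, b = 3.5, n = 4
h = (b - a)/n = 0.750000

Trapezoidal rule: (h/2)[f(x₀) + 2f(x₁) + 2f(x₂) + ... + f(xₙ)]

x_0 = 0.5000, f(x_0) = 0.479426, coefficient = 1
x_1 = 1.2500, f(x_1) = 0.948985, coefficient = 2
x_2 = 2.0000, f(x_2) = 0.909297, coefficient = 2
x_3 = 2.7500, f(x_3) = 0.381661, coefficient = 2
x_4 = 3.5000, f(x_4) = -0.350783, coefficient = 1

I ≈ (0.750000/2) × 4.608528 = 1.728198
Exact value: 1.814039
Error: 0.085841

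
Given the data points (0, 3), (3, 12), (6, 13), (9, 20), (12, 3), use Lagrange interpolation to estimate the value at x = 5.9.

Lagrange interpolation formula:
P(x) = Σ yᵢ × Lᵢ(x)
where Lᵢ(x) = Π_{j≠i} (x - xⱼ)/(xᵢ - xⱼ)

L_0(5.9) = (5.9 - 3)/(0 - 3) × (5.9 - 6)/(0 - 6) × (5.9 - 9)/(0 - 9) × (5.9 - 12)/(0 - 12) = -0.002821
L_1(5.9) = (5.9 - 0)/(3 - 0) × (5.9 - 6)/(3 - 6) × (5.9 - 9)/(3 - 9) × (5.9 - 12)/(3 - 12) = 0.022957
L_2(5.9) = (5.9 - 0)/(6 - 0) × (5.9 - 3)/(6 - 3) × (5.9 - 9)/(6 - 9) × (5.9 - 12)/(6 - 12) = 0.998611
L_3(5.9) = (5.9 - 0)/(9 - 0) × (5.9 - 3)/(9 - 3) × (5.9 - 6)/(9 - 6) × (5.9 - 12)/(9 - 12) = -0.021476
L_4(5.9) = (5.9 - 0)/(12 - 0) × (5.9 - 3)/(12 - 3) × (5.9 - 6)/(12 - 6) × (5.9 - 9)/(12 - 9) = 0.002728

P(5.9) = 3×L_0(5.9) + 12×L_1(5.9) + 13×L_2(5.9) + 20×L_3(5.9) + 3×L_4(5.9)
P(5.9) = 12.827640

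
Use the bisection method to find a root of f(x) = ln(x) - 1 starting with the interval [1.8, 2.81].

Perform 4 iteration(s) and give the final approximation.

f(x) = ln(x) - 1
Initial interval: [1.8, 2.81]

Iteration 1:
  c_1 = (1.800000 + 2.810000)/2 = 2.305000
  f(c_1) = f(2.305000) = -0.164919
  f(a) × f(c) ≥ 0, new interval: [2.305000, 2.810000]
Iteration 2:
  c_2 = (2.305000 + 2.810000)/2 = 2.557500
  f(c_2) = f(2.557500) = -0.060970
  f(a) × f(c) ≥ 0, new interval: [2.557500, 2.810000]
Iteration 3:
  c_3 = (2.557500 + 2.810000)/2 = 2.683750
  f(c_3) = f(2.683750) = -0.012785
  f(a) × f(c) ≥ 0, new interval: [2.683750, 2.810000]
Iteration 4:
  c_4 = (2.683750 + 2.810000)/2 = 2.746875
  f(c_4) = f(2.746875) = 0.010464
  f(a) × f(c) < 0, new interval: [2.683750, 2.746875]

After 4 iteration(s), the approximation is c_4 = 2.746875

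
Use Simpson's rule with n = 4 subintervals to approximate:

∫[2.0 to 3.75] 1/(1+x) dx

f(x) = 1/(1+x)
a = 2.0, b = 3.75, n = 4
h = (b - a)/n = 0.437500

Simpson's rule: (h/3)[f(x₀) + 4f(x₁) + 2f(x₂) + ... + f(xₙ)]

x_0 = 2.0000, f(x_0) = 0.333333, coefficient = 1
x_1 = 2.4375, f(x_1) = 0.290909, coefficient = 4
x_2 = 2.8750, f(x_2) = 0.258065, coefficient = 2
x_3 = 3.3125, f(x_3) = 0.231884, coefficient = 4
x_4 = 3.7500, f(x_4) = 0.210526, coefficient = 1

I ≈ (0.437500/3) × 3.151161 = 0.459544
Exact value: 0.459532
Error: 0.000012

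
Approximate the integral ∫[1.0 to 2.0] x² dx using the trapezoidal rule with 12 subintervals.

f(x) = x²
a = 1.0, b = 2.0, n = 12
h = (b - a)/n = 0.083333

Trapezoidal rule: (h/2)[f(x₀) + 2f(x₁) + 2f(x₂) + ... + f(xₙ)]

x_0 = 1.0000, f(x_0) = 1.000000, coefficient = 1
x_1 = 1.0833, f(x_1) = 1.173611, coefficient = 2
x_2 = 1.1667, f(x_2) = 1.361111, coefficient = 2
x_3 = 1.2500, f(x_3) = 1.562500, coefficient = 2
x_4 = 1.3333, f(x_4) = 1.777778, coefficient = 2
x_5 = 1.4167, f(x_5) = 2.006944, coefficient = 2
x_6 = 1.5000, f(x_6) = 2.250000, coefficient = 2
x_7 = 1.5833, f(x_7) = 2.506944, coefficient = 2
x_8 = 1.6667, f(x_8) = 2.777778, coefficient = 2
x_9 = 1.7500, f(x_9) = 3.062500, coefficient = 2
x_10 = 1.8333, f(x_10) = 3.361111, coefficient = 2
x_11 = 1.9167, f(x_11) = 3.673611, coefficient = 2
x_12 = 2.0000, f(x_12) = 4.000000, coefficient = 1

I ≈ (0.083333/2) × 56.027778 = 2.334491
Exact value: 2.333333
Error: 0.001157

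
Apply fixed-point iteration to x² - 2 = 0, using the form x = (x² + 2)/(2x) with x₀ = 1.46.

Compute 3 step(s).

Equation: x² - 2 = 0
Fixed-point form: x = (x² + 2)/(2x)
x₀ = 1.46

x_1 = g(1.460000) = 1.414932
x_2 = g(1.414932) = 1.414214
x_3 = g(1.414214) = 1.414214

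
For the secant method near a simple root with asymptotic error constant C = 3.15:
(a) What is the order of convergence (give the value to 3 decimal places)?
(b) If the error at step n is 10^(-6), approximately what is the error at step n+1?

(a) Secant method has superlinear convergence with order φ = (1+√5)/2 ≈ 1.618.
    This means |e_{n+1}| ≈ C|e_n|^1.618.

(b) With |e_n| = 10^(-6) and C = 3.15:
    |e_{n+1}| ≈ 3.15 × (10^(-6))^1.618 = 3.15 × 10^(-9.71)

(a) ≈ 1.618 (golden ratio); (b) |e_{n+1}| ≈ 6.167e-10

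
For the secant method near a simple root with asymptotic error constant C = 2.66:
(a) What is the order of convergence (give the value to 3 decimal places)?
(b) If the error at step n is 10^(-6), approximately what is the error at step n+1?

(a) Secant method has superlinear convergence with order φ = (1+√5)/2 ≈ 1.618.
    This means |e_{n+1}| ≈ C|e_n|^1.618.

(b) With |e_n| = 10^(-6) and C = 2.66:
    |e_{n+1}| ≈ 2.66 × (10^(-6))^1.618 = 2.66 × 10^(-9.71)

(a) ≈ 1.618 (golden ratio); (b) |e_{n+1}| ≈ 5.208e-10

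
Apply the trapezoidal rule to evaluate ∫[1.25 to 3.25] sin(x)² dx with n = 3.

f(x) = sin(x)²
a = 1.25, b = 3.25, n = 3
h = (b - a)/n = 0.666667

Trapezoidal rule: (h/2)[f(x₀) + 2f(x₁) + 2f(x₂) + ... + f(xₙ)]

x_0 = 1.2500, f(x_0) = 0.900572, coefficient = 1
x_1 = 1.9167, f(x_1) = 0.885068, coefficient = 2
x_2 = 2.5833, f(x_2) = 0.280593, coefficient = 2
x_3 = 3.2500, f(x_3) = 0.011706, coefficient = 1

I ≈ (0.666667/2) × 3.243601 = 1.081200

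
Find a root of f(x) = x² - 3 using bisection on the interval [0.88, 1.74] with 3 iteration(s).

f(x) = x² - 3
Initial interval: [0.88, 1.74]

Iteration 1:
  c_1 = (0.880000 + 1.740000)/2 = 1.310000
  f(c_1) = f(1.310000) = -1.283900
  f(a) × f(c) ≥ 0, new interval: [1.310000, 1.740000]
Iteration 2:
  c_2 = (1.310000 + 1.740000)/2 = 1.525000
  f(c_2) = f(1.525000) = -0.674375
  f(a) × f(c) ≥ 0, new interval: [1.525000, 1.740000]
Iteration 3:
  c_3 = (1.525000 + 1.740000)/2 = 1.632500
  f(c_3) = f(1.632500) = -0.334944
  f(a) × f(c) ≥ 0, new interval: [1.632500, 1.740000]

After 3 iteration(s), the approximation is c_3 = 1.632500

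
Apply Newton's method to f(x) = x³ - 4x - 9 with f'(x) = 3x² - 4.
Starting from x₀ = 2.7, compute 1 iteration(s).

f(x) = x³ - 4x - 9
f'(x) = 3x² - 4
x₀ = 2.7

Newton-Raphson formula: x_{n+1} = x_n - f(x_n)/f'(x_n)

Iteration 1:
  f(2.700000) = -0.117000
  f'(2.700000) = 17.870000
  x_1 = 2.700000 - (-0.117000)/17.870000 = 2.706547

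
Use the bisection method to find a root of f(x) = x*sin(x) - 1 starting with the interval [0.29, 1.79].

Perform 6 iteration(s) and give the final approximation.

f(x) = x*sin(x) - 1
Initial interval: [0.29, 1.79]

Iteration 1:
  c_1 = (0.290000 + 1.790000)/2 = 1.040000
  f(c_1) = f(1.040000) = -0.103100
  f(a) × f(c) ≥ 0, new interval: [1.040000, 1.790000]
Iteration 2:
  c_2 = (1.040000 + 1.790000)/2 = 1.415000
  f(c_2) = f(1.415000) = 0.397862
  f(a) × f(c) < 0, new interval: [1.040000, 1.415000]
Iteration 3:
  c_3 = (1.040000 + 1.415000)/2 = 1.227500
  f(c_3) = f(1.227500) = 0.155876
  f(a) × f(c) < 0, new interval: [1.040000, 1.227500]
Iteration 4:
  c_4 = (1.040000 + 1.227500)/2 = 1.133750
  f(c_4) = f(1.133750) = 0.027184
  f(a) × f(c) < 0, new interval: [1.040000, 1.133750]
Iteration 5:
  c_5 = (1.040000 + 1.133750)/2 = 1.086875
  f(c_5) = f(1.086875) = -0.037923
  f(a) × f(c) ≥ 0, new interval: [1.086875, 1.133750]
Iteration 6:
  c_6 = (1.086875 + 1.133750)/2 = 1.110313
  f(c_6) = f(1.110313) = -0.005340
  f(a) × f(c) ≥ 0, new interval: [1.110313, 1.133750]

After 6 iteration(s), the approximation is c_6 = 1.110313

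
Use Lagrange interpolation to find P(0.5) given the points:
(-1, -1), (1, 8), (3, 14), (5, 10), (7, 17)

Lagrange interpolation formula:
P(x) = Σ yᵢ × Lᵢ(x)
where Lᵢ(x) = Π_{j≠i} (x - xⱼ)/(xᵢ - xⱼ)

L_0(0.5) = (0.5 - 1)/(-1 - 1) × (0.5 - 3)/(-1 - 3) × (0.5 - 5)/(-1 - 5) × (0.5 - 7)/(-1 - 7) = 0.095215
L_1(0.5) = (0.5 - (-1))/(1 - (-1)) × (0.5 - 3)/(1 - 3) × (0.5 - 5)/(1 - 5) × (0.5 - 7)/(1 - 7) = 1.142578
L_2(0.5) = (0.5 - (-1))/(3 - (-1)) × (0.5 - 1)/(3 - 1) × (0.5 - 5)/(3 - 5) × (0.5 - 7)/(3 - 7) = -0.342773
L_3(0.5) = (0.5 - (-1))/(5 - (-1)) × (0.5 - 1)/(5 - 1) × (0.5 - 3)/(5 - 3) × (0.5 - 7)/(5 - 7) = 0.126953
L_4(0.5) = (0.5 - (-1))/(7 - (-1)) × (0.5 - 1)/(7 - 1) × (0.5 - 3)/(7 - 3) × (0.5 - 5)/(7 - 5) = -0.021973

P(0.5) = (-1)×L_0(0.5) + 8×L_1(0.5) + 14×L_2(0.5) + 10×L_3(0.5) + 17×L_4(0.5)
P(0.5) = 5.142578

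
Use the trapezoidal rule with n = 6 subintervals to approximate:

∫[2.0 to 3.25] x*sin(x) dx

f(x) = x*sin(x)
a = 2.0, b = 3.25, n = 6
h = (b - a)/n = 0.208333

Trapezoidal rule: (h/2)[f(x₀) + 2f(x₁) + 2f(x₂) + ... + f(xₙ)]

x_0 = 2.0000, f(x_0) = 1.818595, coefficient = 1
x_1 = 2.2083, f(x_1) = 1.774538, coefficient = 2
x_2 = 2.4167, f(x_2) = 1.602443, coefficient = 2
x_3 = 2.6250, f(x_3) = 1.296541, coefficient = 2
x_4 = 2.8333, f(x_4) = 0.859635, coefficient = 2
x_5 = 3.0417, f(x_5) = 0.303436, coefficient = 2
x_6 = 3.2500, f(x_6) = -0.351634, coefficient = 1

I ≈ (0.208333/2) × 13.140146 = 1.368765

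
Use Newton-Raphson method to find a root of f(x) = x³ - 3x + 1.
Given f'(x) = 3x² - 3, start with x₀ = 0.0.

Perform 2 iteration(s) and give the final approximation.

f(x) = x³ - 3x + 1
f'(x) = 3x² - 3
x₀ = 0.0

Newton-Raphson formula: x_{n+1} = x_n - f(x_n)/f'(x_n)

Iteration 1:
  f(0.000000) = 1.000000
  f'(0.000000) = -3.000000
  x_1 = 0.000000 - 1.000000/(-3.000000) = 0.333333
Iteration 2:
  f(0.333333) = 0.037037
  f'(0.333333) = -2.666667
  x_2 = 0.333333 - 0.037037/(-2.666667) = 0.347222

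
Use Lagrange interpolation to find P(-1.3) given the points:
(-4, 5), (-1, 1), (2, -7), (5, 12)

Lagrange interpolation formula:
P(x) = Σ yᵢ × Lᵢ(x)
where Lᵢ(x) = Π_{j≠i} (x - xⱼ)/(xᵢ - xⱼ)

L_0(-1.3) = (-1.3 - (-1))/(-4 - (-1)) × (-1.3 - 2)/(-4 - 2) × (-1.3 - 5)/(-4 - 5) = 0.038500
L_1(-1.3) = (-1.3 - (-4))/(-1 - (-4)) × (-1.3 - 2)/(-1 - 2) × (-1.3 - 5)/(-1 - 5) = 1.039500
L_2(-1.3) = (-1.3 - (-4))/(2 - (-4)) × (-1.3 - (-1))/(2 - (-1)) × (-1.3 - 5)/(2 - 5) = -0.094500
L_3(-1.3) = (-1.3 - (-4))/(5 - (-4)) × (-1.3 - (-1))/(5 - (-1)) × (-1.3 - 2)/(5 - 2) = 0.016500

P(-1.3) = 5×L_0(-1.3) + 1×L_1(-1.3) + (-7)×L_2(-1.3) + 12×L_3(-1.3)
P(-1.3) = 2.091500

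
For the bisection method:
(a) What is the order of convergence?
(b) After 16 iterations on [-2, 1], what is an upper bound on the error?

(a) Bisection has linear (order 1) convergence; the error is halved each step.

(b) Error bound = (b-a)/2^n = (1 - (-2))/2^{16}
    = 3/2^{16}

(a) 1 (linear); (b) error ≤ 4.58e-05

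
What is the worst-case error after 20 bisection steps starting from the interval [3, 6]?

Bisection error bound: |error| ≤ (b-a)/2^n
|error| ≤ (6 - 3)/2^20 = 3/2^20
|error| ≤ 0.0000028610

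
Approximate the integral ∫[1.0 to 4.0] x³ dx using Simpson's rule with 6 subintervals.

f(x) = x³
a = 1.0, b = 4.0, n = 6
h = (b - a)/n = 0.500000

Simpson's rule: (h/3)[f(x₀) + 4f(x₁) + 2f(x₂) + ... + f(xₙ)]

x_0 = 1.0000, f(x_0) = 1.000000, coefficient = 1
x_1 = 1.5000, f(x_1) = 3.375000, coefficient = 4
x_2 = 2.0000, f(x_2) = 8.000000, coefficient = 2
x_3 = 2.5000, f(x_3) = 15.625000, coefficient = 4
x_4 = 3.0000, f(x_4) = 27.000000, coefficient = 2
x_5 = 3.5000, f(x_5) = 42.875000, coefficient = 4
x_6 = 4.0000, f(x_6) = 64.000000, coefficient = 1

I ≈ (0.500000/3) × 382.500000 = 63.750000
Exact value: 63.750000
Error: 0.000000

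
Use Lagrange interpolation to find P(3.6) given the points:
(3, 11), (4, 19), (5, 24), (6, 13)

Lagrange interpolation formula:
P(x) = Σ yᵢ × Lᵢ(x)
where Lᵢ(x) = Π_{j≠i} (x - xⱼ)/(xᵢ - xⱼ)

L_0(3.6) = (3.6 - 4)/(3 - 4) × (3.6 - 5)/(3 - 5) × (3.6 - 6)/(3 - 6) = 0.224000
L_1(3.6) = (3.6 - 3)/(4 - 3) × (3.6 - 5)/(4 - 5) × (3.6 - 6)/(4 - 6) = 1.008000
L_2(3.6) = (3.6 - 3)/(5 - 3) × (3.6 - 4)/(5 - 4) × (3.6 - 6)/(5 - 6) = -0.288000
L_3(3.6) = (3.6 - 3)/(6 - 3) × (3.6 - 4)/(6 - 4) × (3.6 - 5)/(6 - 5) = 0.056000

P(3.6) = 11×L_0(3.6) + 19×L_1(3.6) + 24×L_2(3.6) + 13×L_3(3.6)
P(3.6) = 15.432000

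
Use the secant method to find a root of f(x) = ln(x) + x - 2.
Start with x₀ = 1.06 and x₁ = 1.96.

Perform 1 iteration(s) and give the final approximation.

f(x) = ln(x) + x - 2
x₀ = 1.06, x₁ = 1.96

Secant formula: x_{n+1} = x_n - f(x_n)(x_n - x_{n-1})/(f(x_n) - f(x_{n-1}))

Iteration 1:
  f(1.060000) = -0.881731
  f(1.960000) = 0.632944
  x_2 = 1.960000 - 0.632944×(1.960000 - 1.060000)/(0.632944 - (-0.881731))
       = 1.583913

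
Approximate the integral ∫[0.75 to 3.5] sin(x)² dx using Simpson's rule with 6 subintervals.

f(x) = sin(x)²
a = 0.75, b = 3.5, n = 6
h = (b - a)/n = 0.458333

Simpson's rule: (h/3)[f(x₀) + 4f(x₁) + 2f(x₂) + ... + f(xₙ)]

x_0 = 0.7500, f(x_0) = 0.464631, coefficient = 1
x_1 = 1.2083, f(x_1) = 0.874274, coefficient = 4
x_2 = 1.6667, f(x_2) = 0.990837, coefficient = 2
x_3 = 2.1250, f(x_3) = 0.723044, coefficient = 4
x_4 = 2.5833, f(x_4) = 0.280593, coefficient = 2
x_5 = 3.0417, f(x_5) = 0.009952, coefficient = 4
x_6 = 3.5000, f(x_6) = 0.123049, coefficient = 1

I ≈ (0.458333/3) × 9.559621 = 1.460498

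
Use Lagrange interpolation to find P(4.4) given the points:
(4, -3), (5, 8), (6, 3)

Lagrange interpolation formula:
P(x) = Σ yᵢ × Lᵢ(x)
where Lᵢ(x) = Π_{j≠i} (x - xⱼ)/(xᵢ - xⱼ)

L_0(4.4) = (4.4 - 5)/(4 - 5) × (4.4 - 6)/(4 - 6) = 0.480000
L_1(4.4) = (4.4 - 4)/(5 - 4) × (4.4 - 6)/(5 - 6) = 0.640000
L_2(4.4) = (4.4 - 4)/(6 - 4) × (4.4 - 5)/(6 - 5) = -0.120000

P(4.4) = (-3)×L_0(4.4) + 8×L_1(4.4) + 3×L_2(4.4)
P(4.4) = 3.320000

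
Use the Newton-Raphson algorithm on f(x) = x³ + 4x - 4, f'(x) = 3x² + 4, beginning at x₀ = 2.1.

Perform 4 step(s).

f(x) = x³ + 4x - 4
f'(x) = 3x² + 4
x₀ = 2.1

Newton-Raphson formula: x_{n+1} = x_n - f(x_n)/f'(x_n)

Iteration 1:
  f(2.100000) = 13.661000
  f'(2.100000) = 17.230000
  x_1 = 2.100000 - 13.661000/17.230000 = 1.307139
Iteration 2:
  f(1.307139) = 3.461947
  f'(1.307139) = 9.125835
  x_2 = 1.307139 - 3.461947/9.125835 = 0.927782
Iteration 3:
  f(0.927782) = 0.509743
  f'(0.927782) = 6.582338
  x_3 = 0.927782 - 0.509743/6.582338 = 0.850341
Iteration 4:
  f(0.850341) = 0.016228
  f'(0.850341) = 6.169239
  x_4 = 0.850341 - 0.016228/6.169239 = 0.847710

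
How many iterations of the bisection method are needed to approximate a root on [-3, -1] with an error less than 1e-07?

We need (b-a)/2^n ≤ 1e-07
(-1 - (-3))/2^n ≤ 1e-07
2/2^n ≤ 1e-07
2^n ≥ 20000000
n ≥ log₂(20000000) = 24.25
n ≥ 25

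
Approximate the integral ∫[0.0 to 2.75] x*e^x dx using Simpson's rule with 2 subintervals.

f(x) = x*e^x
a = 0.0, b = 2.75, n = 2
h = (b - a)/n = 1.375000

Simpson's rule: (h/3)[f(x₀) + 4f(x₁) + 2f(x₂) + ... + f(xₙ)]

x_0 = 0.0000, f(x_0) = 0.000000, coefficient = 1
x_1 = 1.3750, f(x_1) = 5.438230, coefficient = 4
x_2 = 2.7500, f(x_2) = 43.017238, coefficient = 1

I ≈ (1.375000/3) × 64.770160 = 29.686323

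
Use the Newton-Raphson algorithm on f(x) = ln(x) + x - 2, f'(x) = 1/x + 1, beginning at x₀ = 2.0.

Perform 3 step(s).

f(x) = ln(x) + x - 2
f'(x) = 1/x + 1
x₀ = 2.0

Newton-Raphson formula: x_{n+1} = x_n - f(x_n)/f'(x_n)

Iteration 1:
  f(2.000000) = 0.693147
  f'(2.000000) = 1.500000
  x_1 = 2.000000 - 0.693147/1.500000 = 1.537902
Iteration 2:
  f(1.537902) = -0.031679
  f'(1.537902) = 1.650237
  x_2 = 1.537902 - (-0.031679)/1.650237 = 1.557099
Iteration 3:
  f(1.557099) = -0.000077
  f'(1.557099) = 1.642220
  x_3 = 1.557099 - (-0.000077)/1.642220 = 1.557146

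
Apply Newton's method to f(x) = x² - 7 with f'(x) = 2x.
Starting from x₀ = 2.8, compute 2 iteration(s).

f(x) = x² - 7
f'(x) = 2x
x₀ = 2.8

Newton-Raphson formula: x_{n+1} = x_n - f(x_n)/f'(x_n)

Iteration 1:
  f(2.800000) = 0.840000
  f'(2.800000) = 5.600000
  x_1 = 2.800000 - 0.840000/5.600000 = 2.650000
Iteration 2:
  f(2.650000) = 0.022500
  f'(2.650000) = 5.300000
  x_2 = 2.650000 - 0.022500/5.300000 = 2.645755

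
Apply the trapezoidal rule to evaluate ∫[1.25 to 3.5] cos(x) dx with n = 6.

f(x) = cos(x)
a = 1.25, b = 3.5, n = 6
h = (b - a)/n = 0.375000

Trapezoidal rule: (h/2)[f(x₀) + 2f(x₁) + 2f(x₂) + ... + f(xₙ)]

x_0 = 1.2500, f(x_0) = 0.315322, coefficient = 1
x_1 = 1.6250, f(x_1) = -0.054177, coefficient = 2
x_2 = 2.0000, f(x_2) = -0.416147, coefficient = 2
x_3 = 2.3750, f(x_3) = -0.720278, coefficient = 2
x_4 = 2.7500, f(x_4) = -0.924302, coefficient = 2
x_5 = 3.1250, f(x_5) = -0.999862, coefficient = 2
x_6 = 3.5000, f(x_6) = -0.936457, coefficient = 1

I ≈ (0.375000/2) × -6.850669 = -1.284500
Exact value: -1.299768
Error: 0.015267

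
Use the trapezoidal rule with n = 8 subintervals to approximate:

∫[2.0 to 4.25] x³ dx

f(x) = x³
a = 2.0, b = 4.25, n = 8
h = (b - a)/n = 0.281250

Trapezoidal rule: (h/2)[f(x₀) + 2f(x₁) + 2f(x₂) + ... + f(xₙ)]

x_0 = 2.0000, f(x_0) = 8.000000, coefficient = 1
x_1 = 2.2812, f(x_1) = 11.871857, coefficient = 2
x_2 = 2.5625, f(x_2) = 16.826416, coefficient = 2
x_3 = 2.8438, f(x_3) = 22.997162, coefficient = 2
x_4 = 3.1250, f(x_4) = 30.517578, coefficient = 2
x_5 = 3.4062, f(x_5) = 39.521149, coefficient = 2
x_6 = 3.6875, f(x_6) = 50.141357, coefficient = 2
x_7 = 3.9688, f(x_7) = 62.511688, coefficient = 2
x_8 = 4.2500, f(x_8) = 76.765625, coefficient = 1

I ≈ (0.281250/2) × 553.540039 = 77.841568
Exact value: 77.563477
Error: 0.278091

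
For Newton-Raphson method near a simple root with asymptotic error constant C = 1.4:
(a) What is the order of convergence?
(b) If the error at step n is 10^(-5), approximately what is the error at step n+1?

(a) Newton-Raphson has quadratic (order 2) convergence near simple roots.
    This means |e_{n+1}| ≈ C|e_n|².

(b) With |e_n| = 10^(-5) and C = 1.4:
    |e_{n+1}| ≈ 1.4 × (10^(-5))² = 1.4 × 10^(-10)

(a) 2 (quadratic); (b) |e_{n+1}| ≈ 1.400e-10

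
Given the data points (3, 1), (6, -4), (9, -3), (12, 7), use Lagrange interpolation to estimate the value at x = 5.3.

Lagrange interpolation formula:
P(x) = Σ yᵢ × Lᵢ(x)
where Lᵢ(x) = Π_{j≠i} (x - xⱼ)/(xᵢ - xⱼ)

L_0(5.3) = (5.3 - 6)/(3 - 6) × (5.3 - 9)/(3 - 9) × (5.3 - 12)/(3 - 12) = 0.107117
L_1(5.3) = (5.3 - 3)/(6 - 3) × (5.3 - 9)/(6 - 9) × (5.3 - 12)/(6 - 12) = 1.055870
L_2(5.3) = (5.3 - 3)/(9 - 3) × (5.3 - 6)/(9 - 6) × (5.3 - 12)/(9 - 12) = -0.199759
L_3(5.3) = (5.3 - 3)/(12 - 3) × (5.3 - 6)/(12 - 6) × (5.3 - 9)/(12 - 9) = 0.036772

P(5.3) = 1×L_0(5.3) + (-4)×L_1(5.3) + (-3)×L_2(5.3) + 7×L_3(5.3)
P(5.3) = -3.259685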